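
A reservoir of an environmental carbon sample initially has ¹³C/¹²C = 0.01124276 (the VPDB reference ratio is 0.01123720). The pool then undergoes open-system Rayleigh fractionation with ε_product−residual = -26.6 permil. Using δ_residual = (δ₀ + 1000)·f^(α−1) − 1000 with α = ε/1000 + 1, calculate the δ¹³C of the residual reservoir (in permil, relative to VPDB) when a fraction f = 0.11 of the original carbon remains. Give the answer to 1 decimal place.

δ₀ = (0.01124276/0.01123720 − 1)×1000 = (1.000495 − 1)×1000 = 0.495 permil
α − 1 = ε/1000 = -0.0266
f^(α−1) = 0.11^(-0.0266) = 1.060471
δ_res = (0.495 + 1000) × 1.060471 − 1000 = 1060.996 − 1000 = 61.00 permil

61.0 permil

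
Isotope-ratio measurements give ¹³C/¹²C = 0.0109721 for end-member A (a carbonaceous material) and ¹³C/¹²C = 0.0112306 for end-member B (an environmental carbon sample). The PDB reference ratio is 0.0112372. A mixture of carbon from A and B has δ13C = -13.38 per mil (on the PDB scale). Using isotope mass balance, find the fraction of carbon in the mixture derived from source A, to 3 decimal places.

0.556

δ_A = (0.0109721/0.0112372 − 1)×1000 = (0.976409 − 1)×1000 = -23.591 per mil
δ_B = (0.0112306/0.0112372 − 1)×1000 = (0.999413 − 1)×1000 = -0.587 per mil
f_A = (δ_mix − δ_B)/(δ_A − δ_B) = (-13.38 − (-0.587))/(-23.591 − (-0.587))
f_A = -12.793 / -23.004 = 0.5561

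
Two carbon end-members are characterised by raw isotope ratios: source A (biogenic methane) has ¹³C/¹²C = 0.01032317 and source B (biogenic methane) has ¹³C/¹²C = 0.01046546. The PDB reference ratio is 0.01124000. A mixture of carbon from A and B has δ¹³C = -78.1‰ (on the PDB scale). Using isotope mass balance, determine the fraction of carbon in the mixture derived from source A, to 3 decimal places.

δ_A = (0.01032317/0.01124000 − 1)×1000 = (0.918431 − 1)×1000 = -81.569‰
δ_B = (0.01046546/0.01124000 − 1)×1000 = (0.931091 − 1)×1000 = -68.909‰
f_A = (δ_mix − δ_B)/(δ_A − δ_B) = (-78.1 − (-68.909))/(-81.569 − (-68.909))
f_A = -9.191 / -12.659 = 0.7260

0.726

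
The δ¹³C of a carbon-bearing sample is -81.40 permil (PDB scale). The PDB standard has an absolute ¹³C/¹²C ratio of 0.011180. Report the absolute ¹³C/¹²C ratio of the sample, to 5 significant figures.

0.010270

R_sample = R_standard × (δ¹³C/1000 + 1)
R_sample = 0.011180 × (-81.40/1000 + 1) = 0.011180 × 0.918600
R_sample = 0.0102699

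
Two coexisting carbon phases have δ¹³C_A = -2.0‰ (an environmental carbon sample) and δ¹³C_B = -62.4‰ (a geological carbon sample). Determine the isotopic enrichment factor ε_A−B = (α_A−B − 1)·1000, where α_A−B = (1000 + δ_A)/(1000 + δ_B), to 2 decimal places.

64.42‰

α_A−B = (1000 + -2.0) / (1000 + -62.4) = 998.0 / 937.6 = 1.064420
ε_A−B = (1.064420 − 1) × 1000 = 64.420‰
(The approximation ε ≈ δ_A − δ_B would give 60.4‰.)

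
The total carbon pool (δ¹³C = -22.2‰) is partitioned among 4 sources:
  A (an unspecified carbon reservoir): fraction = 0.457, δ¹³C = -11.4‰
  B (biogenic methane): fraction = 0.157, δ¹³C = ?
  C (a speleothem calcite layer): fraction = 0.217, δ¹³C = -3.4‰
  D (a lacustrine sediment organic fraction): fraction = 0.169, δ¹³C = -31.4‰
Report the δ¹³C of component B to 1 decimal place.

Isotope mass balance: δ_bulk = Σ fᵢ·δᵢ.
-22.2 = 0.457×(-11.4) + 0.157×δ_B + 0.217×(-3.4) + 0.169×(-31.4)
0.157·δ_B = -22.2 − (-11.254) = -10.946
δ_B = -10.946 / 0.157 = -69.72‰

-69.7‰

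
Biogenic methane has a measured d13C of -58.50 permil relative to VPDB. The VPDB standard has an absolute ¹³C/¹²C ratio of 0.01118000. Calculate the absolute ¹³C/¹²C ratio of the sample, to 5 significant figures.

R_sample = R_standard × (d13C/1000 + 1)
R_sample = 0.01118000 × (-58.50/1000 + 1) = 0.01118000 × 0.941500
R_sample = 0.0105260

0.010526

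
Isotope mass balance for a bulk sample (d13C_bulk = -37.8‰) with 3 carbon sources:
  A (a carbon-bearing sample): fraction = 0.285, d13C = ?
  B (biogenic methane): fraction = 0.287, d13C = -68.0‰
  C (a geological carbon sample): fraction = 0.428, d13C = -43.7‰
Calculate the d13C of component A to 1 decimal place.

Isotope mass balance: δ_bulk = Σ fᵢ·δᵢ.
-37.8 = 0.285×δ_A + 0.287×(-68.0) + 0.428×(-43.7)
0.285·δ_A = -37.8 − (-38.220) = 0.420
δ_A = 0.420 / 0.285 = 1.47‰

1.5‰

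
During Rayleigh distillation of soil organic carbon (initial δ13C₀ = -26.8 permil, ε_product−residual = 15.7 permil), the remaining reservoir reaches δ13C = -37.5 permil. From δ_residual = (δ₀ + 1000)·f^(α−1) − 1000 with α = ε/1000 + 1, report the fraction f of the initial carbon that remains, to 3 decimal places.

0.495

α − 1 = ε/1000 = 0.0157
(δ_res + 1000)/(δ₀ + 1000) = (-37.5 + 1000)/(-26.8 + 1000) = 962.5/973.2 = 0.989005
f = 0.989005^(1/0.0157) = exp(ln(0.989005)/0.0157) = exp(-0.01106/0.0157)
f = exp(-0.7042) = 0.4945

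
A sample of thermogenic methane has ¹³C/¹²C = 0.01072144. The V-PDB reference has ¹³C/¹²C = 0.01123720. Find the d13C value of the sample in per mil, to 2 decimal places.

-45.90 per mil

d13C = (R_sample / R_standard − 1) × 1000
R_sample / R_standard = 0.01072144 / 0.01123720 = 0.954102
d13C = (0.954102 − 1) × 1000 = -45.898 per mil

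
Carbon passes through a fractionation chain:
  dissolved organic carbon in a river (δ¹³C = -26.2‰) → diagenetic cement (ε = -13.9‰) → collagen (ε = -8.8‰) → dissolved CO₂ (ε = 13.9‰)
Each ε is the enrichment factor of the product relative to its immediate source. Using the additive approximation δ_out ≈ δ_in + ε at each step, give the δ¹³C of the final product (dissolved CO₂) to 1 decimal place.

-35.0‰

step 1: δ ≈ -26.2 + (-13.9) = -40.1‰
step 2: δ ≈ -40.1 + (-8.8) = -48.9‰
step 3: δ ≈ -48.9 + (13.9) = -35.0‰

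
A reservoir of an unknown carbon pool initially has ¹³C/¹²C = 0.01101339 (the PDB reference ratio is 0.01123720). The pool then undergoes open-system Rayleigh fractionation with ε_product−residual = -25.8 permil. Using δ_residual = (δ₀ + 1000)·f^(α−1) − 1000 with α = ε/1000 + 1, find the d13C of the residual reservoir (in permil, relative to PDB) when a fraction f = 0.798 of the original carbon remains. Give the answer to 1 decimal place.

-14.2 permil

δ₀ = (0.01101339/0.01123720 − 1)×1000 = (0.980083 − 1)×1000 = -19.917 permil
α − 1 = ε/1000 = -0.0258
f^(α−1) = 0.798^(-0.0258) = 1.005839
δ_res = (-19.917 + 1000) × 1.005839 − 1000 = 985.805 − 1000 = -14.19 permil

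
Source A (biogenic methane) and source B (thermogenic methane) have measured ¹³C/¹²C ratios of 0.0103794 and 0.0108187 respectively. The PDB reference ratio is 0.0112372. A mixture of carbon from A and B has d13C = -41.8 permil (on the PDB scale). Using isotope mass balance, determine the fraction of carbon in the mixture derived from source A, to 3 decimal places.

0.117

δ_A = (0.0103794/0.0112372 − 1)×1000 = (0.923664 − 1)×1000 = -76.336 permil
δ_B = (0.0108187/0.0112372 − 1)×1000 = (0.962758 − 1)×1000 = -37.242 permil
f_A = (δ_mix − δ_B)/(δ_A − δ_B) = (-41.8 − (-37.242))/(-76.336 − (-37.242))
f_A = -4.558 / -39.093 = 0.1166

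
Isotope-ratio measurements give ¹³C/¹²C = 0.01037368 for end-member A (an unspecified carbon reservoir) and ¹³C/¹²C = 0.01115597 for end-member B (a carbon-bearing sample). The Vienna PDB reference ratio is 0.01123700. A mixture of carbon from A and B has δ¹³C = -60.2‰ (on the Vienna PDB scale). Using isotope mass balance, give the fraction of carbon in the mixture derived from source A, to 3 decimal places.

0.761

δ_A = (0.01037368/0.01123700 − 1)×1000 = (0.923172 − 1)×1000 = -76.828‰
δ_B = (0.01115597/0.01123700 − 1)×1000 = (0.992789 − 1)×1000 = -7.211‰
f_A = (δ_mix − δ_B)/(δ_A − δ_B) = (-60.2 − (-7.211))/(-76.828 − (-7.211))
f_A = -52.989 / -69.617 = 0.7611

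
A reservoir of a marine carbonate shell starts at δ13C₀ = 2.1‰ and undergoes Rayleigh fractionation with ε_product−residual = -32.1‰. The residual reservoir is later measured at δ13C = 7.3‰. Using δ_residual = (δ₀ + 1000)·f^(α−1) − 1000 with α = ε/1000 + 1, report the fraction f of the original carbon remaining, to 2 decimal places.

0.85

α − 1 = ε/1000 = -0.0321
(δ_res + 1000)/(δ₀ + 1000) = (7.3 + 1000)/(2.1 + 1000) = 1007.3/1002.1 = 1.005189
f = 1.005189^(1/-0.0321) = exp(ln(1.005189)/-0.0321) = exp(0.00518/-0.0321)
f = exp(-0.1612) = 0.8511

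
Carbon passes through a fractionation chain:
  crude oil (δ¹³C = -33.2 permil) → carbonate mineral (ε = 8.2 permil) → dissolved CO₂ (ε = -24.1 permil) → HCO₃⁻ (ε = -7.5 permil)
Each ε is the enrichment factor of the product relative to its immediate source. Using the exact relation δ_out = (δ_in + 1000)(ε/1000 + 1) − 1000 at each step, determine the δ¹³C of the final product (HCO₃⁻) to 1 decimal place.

-55.9 permil

step 1: δ = (-33.20 + 1000)·(8.2/1000 + 1) − 1000 = -25.27 permil
step 2: δ = (-25.27 + 1000)·(-24.1/1000 + 1) − 1000 = -48.76 permil
step 3: δ = (-48.76 + 1000)·(-7.5/1000 + 1) − 1000 = -55.90 permil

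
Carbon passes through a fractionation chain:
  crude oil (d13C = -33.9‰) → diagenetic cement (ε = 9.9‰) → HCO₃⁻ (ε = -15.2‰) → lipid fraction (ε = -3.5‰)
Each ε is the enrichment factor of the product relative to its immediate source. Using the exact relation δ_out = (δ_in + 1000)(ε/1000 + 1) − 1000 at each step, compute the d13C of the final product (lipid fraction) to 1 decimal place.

-42.5‰

step 1: δ = (-33.90 + 1000)·(9.9/1000 + 1) − 1000 = -24.34‰
step 2: δ = (-24.34 + 1000)·(-15.2/1000 + 1) − 1000 = -39.17‰
step 3: δ = (-39.17 + 1000)·(-3.5/1000 + 1) − 1000 = -42.53‰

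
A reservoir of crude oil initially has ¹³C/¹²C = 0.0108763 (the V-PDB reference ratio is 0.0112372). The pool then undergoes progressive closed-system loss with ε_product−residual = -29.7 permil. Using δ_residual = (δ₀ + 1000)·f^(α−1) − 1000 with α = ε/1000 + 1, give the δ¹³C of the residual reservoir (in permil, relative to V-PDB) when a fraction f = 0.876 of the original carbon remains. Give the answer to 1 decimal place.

δ₀ = (0.0108763/0.0112372 − 1)×1000 = (0.967883 − 1)×1000 = -32.117 permil
α − 1 = ε/1000 = -0.0297
f^(α−1) = 0.876^(-0.0297) = 1.003940
δ_res = (-32.117 + 1000) × 1.003940 − 1000 = 971.697 − 1000 = -28.30 permil

-28.3 permil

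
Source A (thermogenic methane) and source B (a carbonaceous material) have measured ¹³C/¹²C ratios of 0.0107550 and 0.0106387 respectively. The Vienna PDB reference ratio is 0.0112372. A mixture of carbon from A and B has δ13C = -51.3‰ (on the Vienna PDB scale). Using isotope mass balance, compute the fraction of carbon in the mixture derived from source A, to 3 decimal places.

0.189

δ_A = (0.0107550/0.0112372 − 1)×1000 = (0.957089 − 1)×1000 = -42.911‰
δ_B = (0.0106387/0.0112372 − 1)×1000 = (0.946739 − 1)×1000 = -53.261‰
f_A = (δ_mix − δ_B)/(δ_A − δ_B) = (-51.3 − (-53.261))/(-42.911 − (-53.261))
f_A = 1.961 / 10.350 = 0.1894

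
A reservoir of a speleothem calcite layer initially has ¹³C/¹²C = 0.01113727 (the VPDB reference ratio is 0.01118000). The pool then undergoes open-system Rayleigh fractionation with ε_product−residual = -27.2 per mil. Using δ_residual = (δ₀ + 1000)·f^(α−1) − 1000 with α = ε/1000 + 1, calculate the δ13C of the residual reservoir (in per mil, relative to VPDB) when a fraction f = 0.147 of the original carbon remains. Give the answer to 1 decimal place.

49.5 per mil

δ₀ = (0.01113727/0.01118000 − 1)×1000 = (0.996178 − 1)×1000 = -3.822 per mil
α − 1 = ε/1000 = -0.0272
f^(α−1) = 0.147^(-0.0272) = 1.053535
δ_res = (-3.822 + 1000) × 1.053535 − 1000 = 1049.508 − 1000 = 49.51 per mil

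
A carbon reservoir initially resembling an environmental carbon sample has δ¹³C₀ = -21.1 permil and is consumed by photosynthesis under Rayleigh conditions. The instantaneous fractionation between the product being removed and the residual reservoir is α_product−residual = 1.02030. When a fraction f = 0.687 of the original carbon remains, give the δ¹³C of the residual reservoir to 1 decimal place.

-28.5 permil

Rayleigh residual: δ_res = (δ₀ + 1000)·f^(α−1) − 1000
α − 1 = 0.02030
f^(α−1) = 0.687^(0.02030) = 0.992408
δ_res = (-21.1 + 1000) × 0.992408 − 1000 = 971.468 − 1000 = -28.53 permil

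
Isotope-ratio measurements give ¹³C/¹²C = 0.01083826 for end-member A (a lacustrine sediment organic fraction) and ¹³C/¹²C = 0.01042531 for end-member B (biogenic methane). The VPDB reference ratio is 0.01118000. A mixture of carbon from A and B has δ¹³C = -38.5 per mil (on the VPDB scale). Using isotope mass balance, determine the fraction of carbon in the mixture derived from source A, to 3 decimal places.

δ_A = (0.01083826/0.01118000 − 1)×1000 = (0.969433 − 1)×1000 = -30.567 per mil
δ_B = (0.01042531/0.01118000 − 1)×1000 = (0.932496 − 1)×1000 = -67.504 per mil
f_A = (δ_mix − δ_B)/(δ_A − δ_B) = (-38.5 − (-67.504))/(-30.567 − (-67.504))
f_A = 29.004 / 36.936 = 0.7852

0.785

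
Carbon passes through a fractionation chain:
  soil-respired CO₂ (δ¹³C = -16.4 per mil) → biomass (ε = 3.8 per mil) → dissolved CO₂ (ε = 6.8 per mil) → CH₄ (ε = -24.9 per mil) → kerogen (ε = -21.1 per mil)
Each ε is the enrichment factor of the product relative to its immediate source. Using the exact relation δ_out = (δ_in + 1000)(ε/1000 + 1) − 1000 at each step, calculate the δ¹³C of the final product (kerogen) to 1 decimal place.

-51.2 per mil

step 1: δ = (-16.40 + 1000)·(3.8/1000 + 1) − 1000 = -12.66 per mil
step 2: δ = (-12.66 + 1000)·(6.8/1000 + 1) − 1000 = -5.95 per mil
step 3: δ = (-5.95 + 1000)·(-24.9/1000 + 1) − 1000 = -30.70 per mil
step 4: δ = (-30.70 + 1000)·(-21.1/1000 + 1) − 1000 = -51.15 per mil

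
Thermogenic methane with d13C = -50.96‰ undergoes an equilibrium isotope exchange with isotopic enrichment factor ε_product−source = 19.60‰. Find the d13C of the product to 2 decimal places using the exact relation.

-32.36‰

Exactly, δ_product = (δ_source + 1000)·(ε/1000 + 1) − 1000.
δ_product = (-50.96 + 1000) × (19.60/1000 + 1) − 1000
δ_product = -32.359‰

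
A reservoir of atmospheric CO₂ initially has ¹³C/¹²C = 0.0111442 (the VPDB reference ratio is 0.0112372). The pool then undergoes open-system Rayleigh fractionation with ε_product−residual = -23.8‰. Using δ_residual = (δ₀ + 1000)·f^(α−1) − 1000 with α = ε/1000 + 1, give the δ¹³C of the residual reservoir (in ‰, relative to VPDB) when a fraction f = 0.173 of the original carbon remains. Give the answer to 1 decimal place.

δ₀ = (0.0111442/0.0112372 − 1)×1000 = (0.991724 − 1)×1000 = -8.276‰
α − 1 = ε/1000 = -0.0238
f^(α−1) = 0.173^(-0.0238) = 1.042640
δ_res = (-8.276 + 1000) × 1.042640 − 1000 = 1034.011 − 1000 = 34.01‰

34.0‰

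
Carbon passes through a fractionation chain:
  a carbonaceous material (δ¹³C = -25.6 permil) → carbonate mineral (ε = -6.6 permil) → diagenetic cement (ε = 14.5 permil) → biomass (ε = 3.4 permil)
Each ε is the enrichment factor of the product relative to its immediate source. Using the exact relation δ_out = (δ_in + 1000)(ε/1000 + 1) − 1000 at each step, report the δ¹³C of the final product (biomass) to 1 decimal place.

step 1: δ = (-25.60 + 1000)·(-6.6/1000 + 1) − 1000 = -32.03 permil
step 2: δ = (-32.03 + 1000)·(14.5/1000 + 1) − 1000 = -18.00 permil
step 3: δ = (-18.00 + 1000)·(3.4/1000 + 1) − 1000 = -14.66 permil

-14.7 permil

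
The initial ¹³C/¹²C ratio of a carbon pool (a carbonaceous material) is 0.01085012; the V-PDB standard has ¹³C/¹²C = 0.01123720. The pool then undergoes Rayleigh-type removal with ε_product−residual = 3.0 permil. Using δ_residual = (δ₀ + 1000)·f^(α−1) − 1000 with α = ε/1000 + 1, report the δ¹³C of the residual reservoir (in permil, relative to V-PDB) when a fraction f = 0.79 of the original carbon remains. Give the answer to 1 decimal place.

δ₀ = (0.01085012/0.01123720 − 1)×1000 = (0.965554 − 1)×1000 = -34.446 permil
α − 1 = ε/1000 = 0.0030
f^(α−1) = 0.79^(0.0030) = 0.999293
δ_res = (-34.446 + 1000) × 0.999293 − 1000 = 964.871 − 1000 = -35.13 permil

-35.1 permil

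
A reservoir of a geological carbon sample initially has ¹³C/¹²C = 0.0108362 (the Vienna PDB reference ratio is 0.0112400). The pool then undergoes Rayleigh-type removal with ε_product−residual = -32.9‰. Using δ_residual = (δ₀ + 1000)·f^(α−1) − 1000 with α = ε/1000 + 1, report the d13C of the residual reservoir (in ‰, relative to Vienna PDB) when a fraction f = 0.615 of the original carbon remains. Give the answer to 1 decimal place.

-20.4‰

δ₀ = (0.0108362/0.0112400 − 1)×1000 = (0.964075 − 1)×1000 = -35.925‰
α − 1 = ε/1000 = -0.0329
f^(α−1) = 0.615^(-0.0329) = 1.016122
δ_res = (-35.925 + 1000) × 1.016122 − 1000 = 979.618 − 1000 = -20.38‰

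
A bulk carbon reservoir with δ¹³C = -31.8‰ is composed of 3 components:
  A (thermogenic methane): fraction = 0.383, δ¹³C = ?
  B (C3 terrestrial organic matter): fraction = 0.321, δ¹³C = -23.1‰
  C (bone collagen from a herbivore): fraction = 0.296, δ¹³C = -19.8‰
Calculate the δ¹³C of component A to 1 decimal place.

-48.4‰

Isotope mass balance: δ_bulk = Σ fᵢ·δᵢ.
-31.8 = 0.383×δ_A + 0.321×(-23.1) + 0.296×(-19.8)
0.383·δ_A = -31.8 − (-13.276) = -18.524
δ_A = -18.524 / 0.383 = -48.37‰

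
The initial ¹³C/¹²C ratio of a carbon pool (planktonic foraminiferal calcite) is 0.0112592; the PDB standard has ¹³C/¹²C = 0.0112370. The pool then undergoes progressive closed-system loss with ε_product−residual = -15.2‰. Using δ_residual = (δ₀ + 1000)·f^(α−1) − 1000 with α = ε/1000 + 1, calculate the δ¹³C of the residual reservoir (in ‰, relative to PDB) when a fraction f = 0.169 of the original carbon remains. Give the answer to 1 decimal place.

29.4‰

δ₀ = (0.0112592/0.0112370 − 1)×1000 = (1.001976 − 1)×1000 = 1.976‰
α − 1 = ε/1000 = -0.0152
f^(α−1) = 0.169^(-0.0152) = 1.027392
δ_res = (1.976 + 1000) × 1.027392 − 1000 = 1029.422 − 1000 = 29.42‰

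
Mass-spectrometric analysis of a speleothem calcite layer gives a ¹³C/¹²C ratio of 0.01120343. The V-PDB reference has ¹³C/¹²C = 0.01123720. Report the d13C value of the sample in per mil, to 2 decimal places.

-3.01 per mil

d13C = (R_sample / R_standard − 1) × 1000
R_sample / R_standard = 0.01120343 / 0.01123720 = 0.996995
d13C = (0.996995 − 1) × 1000 = -3.005 per mil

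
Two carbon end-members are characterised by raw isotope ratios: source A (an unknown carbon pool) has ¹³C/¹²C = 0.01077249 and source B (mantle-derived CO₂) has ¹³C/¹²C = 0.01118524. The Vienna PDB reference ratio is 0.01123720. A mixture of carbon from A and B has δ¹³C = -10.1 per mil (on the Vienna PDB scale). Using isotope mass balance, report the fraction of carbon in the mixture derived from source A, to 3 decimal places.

δ_A = (0.01077249/0.01123720 − 1)×1000 = (0.958645 − 1)×1000 = -41.355 per mil
δ_B = (0.01118524/0.01123720 − 1)×1000 = (0.995376 − 1)×1000 = -4.624 per mil
f_A = (δ_mix − δ_B)/(δ_A − δ_B) = (-10.1 − (-4.624))/(-41.355 − (-4.624))
f_A = -5.476 / -36.731 = 0.1491

0.149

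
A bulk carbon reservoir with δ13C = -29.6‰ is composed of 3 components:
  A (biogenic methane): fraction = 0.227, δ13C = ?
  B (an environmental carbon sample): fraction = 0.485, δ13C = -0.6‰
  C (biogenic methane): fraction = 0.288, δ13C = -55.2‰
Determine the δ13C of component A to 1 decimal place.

Isotope mass balance: δ_bulk = Σ fᵢ·δᵢ.
-29.6 = 0.227×δ_A + 0.485×(-0.6) + 0.288×(-55.2)
0.227·δ_A = -29.6 − (-16.189) = -13.411
δ_A = -13.411 / 0.227 = -59.08‰

-59.1‰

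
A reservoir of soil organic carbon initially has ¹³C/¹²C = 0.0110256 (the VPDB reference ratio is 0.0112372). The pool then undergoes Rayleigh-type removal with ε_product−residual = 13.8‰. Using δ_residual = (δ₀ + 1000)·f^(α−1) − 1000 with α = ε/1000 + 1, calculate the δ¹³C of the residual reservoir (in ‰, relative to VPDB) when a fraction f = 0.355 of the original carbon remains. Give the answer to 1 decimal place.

δ₀ = (0.0110256/0.0112372 − 1)×1000 = (0.981170 − 1)×1000 = -18.830‰
α − 1 = ε/1000 = 0.0138
f^(α−1) = 0.355^(0.0138) = 0.985810
δ_res = (-18.830 + 1000) × 0.985810 − 1000 = 967.247 − 1000 = -32.75‰

-32.8‰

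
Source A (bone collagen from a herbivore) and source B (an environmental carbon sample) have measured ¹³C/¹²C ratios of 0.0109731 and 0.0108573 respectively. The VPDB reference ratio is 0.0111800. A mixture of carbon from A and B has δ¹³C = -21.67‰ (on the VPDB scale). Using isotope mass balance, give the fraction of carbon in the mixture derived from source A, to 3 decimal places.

δ_A = (0.0109731/0.0111800 − 1)×1000 = (0.981494 − 1)×1000 = -18.506‰
δ_B = (0.0108573/0.0111800 − 1)×1000 = (0.971136 − 1)×1000 = -28.864‰
f_A = (δ_mix − δ_B)/(δ_A − δ_B) = (-21.67 − (-28.864))/(-18.506 − (-28.864))
f_A = 7.194 / 10.358 = 0.6946

0.695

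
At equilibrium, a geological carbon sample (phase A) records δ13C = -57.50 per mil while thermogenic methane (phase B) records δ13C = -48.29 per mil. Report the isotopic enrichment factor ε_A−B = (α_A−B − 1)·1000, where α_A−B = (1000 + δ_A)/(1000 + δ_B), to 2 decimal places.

α_A−B = (1000 + -57.50) / (1000 + -48.29) = 942.50 / 951.71 = 0.990323
ε_A−B = (0.990323 − 1) × 1000 = -9.677 per mil
(The approximation ε ≈ δ_A − δ_B would give -9.21 per mil.)

-9.68 per mil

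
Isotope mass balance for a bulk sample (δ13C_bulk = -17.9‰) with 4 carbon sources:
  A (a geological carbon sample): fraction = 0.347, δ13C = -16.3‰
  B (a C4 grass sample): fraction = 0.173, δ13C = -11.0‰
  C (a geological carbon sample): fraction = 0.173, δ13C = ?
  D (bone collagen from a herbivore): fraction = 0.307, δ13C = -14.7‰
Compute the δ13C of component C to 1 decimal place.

-33.7‰

Isotope mass balance: δ_bulk = Σ fᵢ·δᵢ.
-17.9 = 0.347×(-16.3) + 0.173×(-11.0) + 0.173×δ_C + 0.307×(-14.7)
0.173·δ_C = -17.9 − (-12.072) = -5.828
δ_C = -5.828 / 0.173 = -33.69‰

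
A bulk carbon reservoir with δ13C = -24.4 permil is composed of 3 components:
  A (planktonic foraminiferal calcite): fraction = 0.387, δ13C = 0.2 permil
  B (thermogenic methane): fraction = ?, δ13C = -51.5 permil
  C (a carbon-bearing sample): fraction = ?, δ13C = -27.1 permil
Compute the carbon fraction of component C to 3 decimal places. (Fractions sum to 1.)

0.291

Let f_C and f_B be the unknown fractions; fractions sum to 1 so f_C + f_B = 0.613.
Mass balance: Σ fᵢ·δᵢ = δ_bulk ⇒ f_C·(-27.1) + f_B·(-51.5) = -24.4 − (0.077) = -24.477
Substitute f_B = 0.613 − f_C:
f_C·(-27.1 − -51.5) = -24.477 − 0.613×(-51.5) = 7.092
f_C = 7.092 / 24.4 = 0.2907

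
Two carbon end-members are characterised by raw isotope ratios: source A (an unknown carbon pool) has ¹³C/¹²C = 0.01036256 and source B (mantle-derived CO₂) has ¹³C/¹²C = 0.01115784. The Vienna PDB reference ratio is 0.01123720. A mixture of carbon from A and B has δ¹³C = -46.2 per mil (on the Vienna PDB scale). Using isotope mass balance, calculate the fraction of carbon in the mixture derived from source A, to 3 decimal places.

0.553

δ_A = (0.01036256/0.01123720 − 1)×1000 = (0.922166 − 1)×1000 = -77.834 per mil
δ_B = (0.01115784/0.01123720 − 1)×1000 = (0.992938 − 1)×1000 = -7.062 per mil
f_A = (δ_mix − δ_B)/(δ_A − δ_B) = (-46.2 − (-7.062))/(-77.834 − (-7.062))
f_A = -39.138 / -70.772 = 0.5530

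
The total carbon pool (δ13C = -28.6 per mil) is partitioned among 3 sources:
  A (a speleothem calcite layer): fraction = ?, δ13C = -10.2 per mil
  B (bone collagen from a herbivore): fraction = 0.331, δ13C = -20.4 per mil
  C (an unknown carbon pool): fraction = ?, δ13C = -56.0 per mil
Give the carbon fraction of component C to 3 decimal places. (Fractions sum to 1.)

Let f_C and f_A be the unknown fractions; fractions sum to 1 so f_C + f_A = 0.669.
Mass balance: Σ fᵢ·δᵢ = δ_bulk ⇒ f_C·(-56.0) + f_A·(-10.2) = -28.6 − (-6.752) = -21.848
Substitute f_A = 0.669 − f_C:
f_C·(-56.0 − -10.2) = -21.848 − 0.669×(-10.2) = -15.024
f_C = -15.024 / -45.8 = 0.3280

0.328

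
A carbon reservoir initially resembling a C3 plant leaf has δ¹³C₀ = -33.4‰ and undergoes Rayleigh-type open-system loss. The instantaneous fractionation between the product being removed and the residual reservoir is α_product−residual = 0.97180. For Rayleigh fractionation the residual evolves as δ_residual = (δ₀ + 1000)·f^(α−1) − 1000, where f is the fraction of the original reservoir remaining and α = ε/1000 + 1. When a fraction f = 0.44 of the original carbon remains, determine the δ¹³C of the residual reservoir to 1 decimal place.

-10.8‰

Rayleigh residual: δ_res = (δ₀ + 1000)·f^(α−1) − 1000
α − 1 = -0.02820
f^(α−1) = 0.44^(-0.02820) = 1.023422
δ_res = (-33.4 + 1000) × 1.023422 − 1000 = 989.239 − 1000 = -10.76‰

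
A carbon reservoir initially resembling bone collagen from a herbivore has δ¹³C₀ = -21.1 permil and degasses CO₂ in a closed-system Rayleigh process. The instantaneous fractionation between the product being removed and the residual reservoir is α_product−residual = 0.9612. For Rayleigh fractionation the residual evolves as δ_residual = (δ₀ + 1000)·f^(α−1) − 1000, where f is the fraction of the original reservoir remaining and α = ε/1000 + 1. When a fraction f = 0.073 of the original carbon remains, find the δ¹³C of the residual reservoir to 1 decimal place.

83.5 permil

Rayleigh residual: δ_res = (δ₀ + 1000)·f^(α−1) − 1000
α − 1 = -0.03880
f^(α−1) = 0.073^(-0.03880) = 1.106886
δ_res = (-21.1 + 1000) × 1.106886 − 1000 = 1083.531 − 1000 = 83.53 permil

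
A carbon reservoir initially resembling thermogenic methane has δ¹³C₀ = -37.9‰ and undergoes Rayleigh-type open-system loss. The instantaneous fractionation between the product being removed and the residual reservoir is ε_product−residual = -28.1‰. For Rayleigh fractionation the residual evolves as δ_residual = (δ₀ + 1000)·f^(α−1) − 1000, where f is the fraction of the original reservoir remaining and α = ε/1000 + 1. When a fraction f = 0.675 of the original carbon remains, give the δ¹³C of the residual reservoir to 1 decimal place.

-27.2‰

Rayleigh residual: δ_res = (δ₀ + 1000)·f^(α−1) − 1000
α = ε/1000 + 1 = 0.97190, so α − 1 = -0.02810
f^(α−1) = 0.675^(-0.02810) = 1.011106
δ_res = (-37.9 + 1000) × 1.011106 − 1000 = 972.785 − 1000 = -27.22‰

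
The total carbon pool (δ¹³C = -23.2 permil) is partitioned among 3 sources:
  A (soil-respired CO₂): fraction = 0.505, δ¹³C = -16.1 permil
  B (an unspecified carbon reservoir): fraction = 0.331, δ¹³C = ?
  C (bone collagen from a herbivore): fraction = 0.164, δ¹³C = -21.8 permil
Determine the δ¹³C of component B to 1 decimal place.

-34.7 permil

Isotope mass balance: δ_bulk = Σ fᵢ·δᵢ.
-23.2 = 0.505×(-16.1) + 0.331×δ_B + 0.164×(-21.8)
0.331·δ_B = -23.2 − (-11.706) = -11.494
δ_B = -11.494 / 0.331 = -34.73 permil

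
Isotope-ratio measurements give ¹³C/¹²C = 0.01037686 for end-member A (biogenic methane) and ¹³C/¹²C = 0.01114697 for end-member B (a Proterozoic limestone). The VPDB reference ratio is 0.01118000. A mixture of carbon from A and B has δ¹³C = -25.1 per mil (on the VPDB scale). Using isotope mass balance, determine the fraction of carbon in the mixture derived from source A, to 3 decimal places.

0.321

δ_A = (0.01037686/0.01118000 − 1)×1000 = (0.928163 − 1)×1000 = -71.837 per mil
δ_B = (0.01114697/0.01118000 − 1)×1000 = (0.997046 − 1)×1000 = -2.954 per mil
f_A = (δ_mix − δ_B)/(δ_A − δ_B) = (-25.1 − (-2.954))/(-71.837 − (-2.954))
f_A = -22.146 / -68.883 = 0.3215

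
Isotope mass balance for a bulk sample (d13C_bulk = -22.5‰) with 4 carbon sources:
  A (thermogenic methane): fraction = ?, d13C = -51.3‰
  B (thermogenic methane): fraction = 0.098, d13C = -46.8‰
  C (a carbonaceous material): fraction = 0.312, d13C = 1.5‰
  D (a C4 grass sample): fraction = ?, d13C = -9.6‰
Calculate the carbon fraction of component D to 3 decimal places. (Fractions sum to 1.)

0.285

Let f_D and f_A be the unknown fractions; fractions sum to 1 so f_D + f_A = 0.590.
Mass balance: Σ fᵢ·δᵢ = δ_bulk ⇒ f_D·(-9.6) + f_A·(-51.3) = -22.5 − (-4.118) = -18.382
Substitute f_A = 0.590 − f_D:
f_D·(-9.6 − -51.3) = -18.382 − 0.590×(-51.3) = 11.885
f_D = 11.885 / 41.7 = 0.2850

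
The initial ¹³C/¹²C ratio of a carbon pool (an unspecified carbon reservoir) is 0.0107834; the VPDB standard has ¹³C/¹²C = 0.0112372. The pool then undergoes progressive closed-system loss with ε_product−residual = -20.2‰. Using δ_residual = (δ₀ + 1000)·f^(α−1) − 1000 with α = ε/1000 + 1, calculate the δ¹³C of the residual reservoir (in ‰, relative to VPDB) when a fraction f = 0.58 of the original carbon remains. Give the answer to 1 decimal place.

δ₀ = (0.0107834/0.0112372 − 1)×1000 = (0.959616 − 1)×1000 = -40.384‰
α − 1 = ε/1000 = -0.0202
f^(α−1) = 0.58^(-0.0202) = 1.011064
δ_res = (-40.384 + 1000) × 1.011064 − 1000 = 970.234 − 1000 = -29.77‰

-29.8‰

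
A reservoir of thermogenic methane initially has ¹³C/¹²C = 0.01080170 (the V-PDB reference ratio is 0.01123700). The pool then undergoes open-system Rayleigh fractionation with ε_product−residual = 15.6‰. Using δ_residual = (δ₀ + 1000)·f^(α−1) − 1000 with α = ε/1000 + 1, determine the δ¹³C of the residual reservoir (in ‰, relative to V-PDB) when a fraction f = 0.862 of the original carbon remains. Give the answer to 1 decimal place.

-41.0‰

δ₀ = (0.01080170/0.01123700 − 1)×1000 = (0.961262 − 1)×1000 = -38.738‰
α − 1 = ε/1000 = 0.0156
f^(α−1) = 0.862^(0.0156) = 0.997686
δ_res = (-38.738 + 1000) × 0.997686 − 1000 = 959.038 − 1000 = -40.96‰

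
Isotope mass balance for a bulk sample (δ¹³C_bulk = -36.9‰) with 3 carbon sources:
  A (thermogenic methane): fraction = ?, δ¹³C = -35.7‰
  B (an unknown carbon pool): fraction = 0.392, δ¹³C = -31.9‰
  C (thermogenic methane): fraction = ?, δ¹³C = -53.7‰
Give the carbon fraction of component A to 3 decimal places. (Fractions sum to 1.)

0.459

Let f_A and f_C be the unknown fractions; fractions sum to 1 so f_A + f_C = 0.608.
Mass balance: Σ fᵢ·δᵢ = δ_bulk ⇒ f_A·(-35.7) + f_C·(-53.7) = -36.9 − (-12.505) = -24.395
Substitute f_C = 0.608 − f_A:
f_A·(-35.7 − -53.7) = -24.395 − 0.608×(-53.7) = 8.254
f_A = 8.254 / 18.0 = 0.4586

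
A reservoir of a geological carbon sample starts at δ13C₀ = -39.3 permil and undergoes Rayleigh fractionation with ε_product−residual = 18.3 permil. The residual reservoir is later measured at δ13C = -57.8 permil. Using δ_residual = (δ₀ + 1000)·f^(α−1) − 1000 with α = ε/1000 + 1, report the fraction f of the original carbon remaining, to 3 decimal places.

0.346

α − 1 = ε/1000 = 0.0183
(δ_res + 1000)/(δ₀ + 1000) = (-57.8 + 1000)/(-39.3 + 1000) = 942.2/960.7 = 0.980743
f = 0.980743^(1/0.0183) = exp(ln(0.980743)/0.0183) = exp(-0.01944/0.0183)
f = exp(-1.0625) = 0.3456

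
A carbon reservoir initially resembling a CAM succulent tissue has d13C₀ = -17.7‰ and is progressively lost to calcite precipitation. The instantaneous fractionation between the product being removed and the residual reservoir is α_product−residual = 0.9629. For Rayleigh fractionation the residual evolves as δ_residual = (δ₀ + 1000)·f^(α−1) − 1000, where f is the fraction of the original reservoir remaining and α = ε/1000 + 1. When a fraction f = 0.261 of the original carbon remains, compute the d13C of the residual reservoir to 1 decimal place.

Rayleigh residual: δ_res = (δ₀ + 1000)·f^(α−1) − 1000
α − 1 = -0.03710
f^(α−1) = 0.261^(-0.03710) = 1.051097
δ_res = (-17.7 + 1000) × 1.051097 − 1000 = 1032.492 − 1000 = 32.49‰

32.5‰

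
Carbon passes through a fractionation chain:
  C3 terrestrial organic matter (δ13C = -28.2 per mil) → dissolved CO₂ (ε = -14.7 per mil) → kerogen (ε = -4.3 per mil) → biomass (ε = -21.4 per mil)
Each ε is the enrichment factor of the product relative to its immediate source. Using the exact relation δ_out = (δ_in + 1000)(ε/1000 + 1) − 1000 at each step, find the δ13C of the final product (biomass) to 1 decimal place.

step 1: δ = (-28.20 + 1000)·(-14.7/1000 + 1) − 1000 = -42.49 per mil
step 2: δ = (-42.49 + 1000)·(-4.3/1000 + 1) − 1000 = -46.60 per mil
step 3: δ = (-46.60 + 1000)·(-21.4/1000 + 1) − 1000 = -67.01 per mil

-67.0 per mil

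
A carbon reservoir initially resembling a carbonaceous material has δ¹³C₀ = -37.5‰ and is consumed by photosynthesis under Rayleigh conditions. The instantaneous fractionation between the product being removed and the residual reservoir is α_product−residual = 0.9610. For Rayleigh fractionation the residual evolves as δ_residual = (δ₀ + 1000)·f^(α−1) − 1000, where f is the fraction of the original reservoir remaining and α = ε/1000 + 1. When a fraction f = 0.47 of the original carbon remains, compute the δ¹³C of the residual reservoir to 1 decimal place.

Rayleigh residual: δ_res = (δ₀ + 1000)·f^(α−1) − 1000
α − 1 = -0.03900
f^(α−1) = 0.47^(-0.03900) = 1.029884
δ_res = (-37.5 + 1000) × 1.029884 − 1000 = 991.263 − 1000 = -8.74‰

-8.7‰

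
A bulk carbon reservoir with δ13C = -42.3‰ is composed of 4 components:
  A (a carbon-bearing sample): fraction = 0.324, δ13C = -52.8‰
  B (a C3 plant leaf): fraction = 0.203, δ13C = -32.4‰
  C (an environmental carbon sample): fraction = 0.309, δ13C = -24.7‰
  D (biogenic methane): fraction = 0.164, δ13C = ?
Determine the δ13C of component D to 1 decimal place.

Isotope mass balance: δ_bulk = Σ fᵢ·δᵢ.
-42.3 = 0.324×(-52.8) + 0.203×(-32.4) + 0.309×(-24.7) + 0.164×δ_D
0.164·δ_D = -42.3 − (-31.317) = -10.983
δ_D = -10.983 / 0.164 = -66.97‰

-67.0‰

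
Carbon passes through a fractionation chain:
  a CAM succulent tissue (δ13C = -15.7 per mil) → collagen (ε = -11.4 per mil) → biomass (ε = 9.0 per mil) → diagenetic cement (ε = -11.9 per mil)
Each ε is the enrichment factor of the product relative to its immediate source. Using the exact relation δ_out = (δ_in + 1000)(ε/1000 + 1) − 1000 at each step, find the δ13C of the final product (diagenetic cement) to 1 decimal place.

step 1: δ = (-15.70 + 1000)·(-11.4/1000 + 1) − 1000 = -26.92 per mil
step 2: δ = (-26.92 + 1000)·(9.0/1000 + 1) − 1000 = -18.16 per mil
step 3: δ = (-18.16 + 1000)·(-11.9/1000 + 1) − 1000 = -29.85 per mil

-29.8 per mil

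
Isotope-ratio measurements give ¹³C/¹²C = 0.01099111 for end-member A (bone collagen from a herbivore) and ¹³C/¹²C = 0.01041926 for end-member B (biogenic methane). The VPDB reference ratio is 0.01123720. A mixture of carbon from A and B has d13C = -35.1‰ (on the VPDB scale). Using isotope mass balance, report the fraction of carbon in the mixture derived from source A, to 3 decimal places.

0.741

δ_A = (0.01099111/0.01123720 − 1)×1000 = (0.978100 − 1)×1000 = -21.900‰
δ_B = (0.01041926/0.01123720 − 1)×1000 = (0.927211 − 1)×1000 = -72.789‰
f_A = (δ_mix − δ_B)/(δ_A − δ_B) = (-35.1 − (-72.789))/(-21.900 − (-72.789))
f_A = 37.689 / 50.889 = 0.7406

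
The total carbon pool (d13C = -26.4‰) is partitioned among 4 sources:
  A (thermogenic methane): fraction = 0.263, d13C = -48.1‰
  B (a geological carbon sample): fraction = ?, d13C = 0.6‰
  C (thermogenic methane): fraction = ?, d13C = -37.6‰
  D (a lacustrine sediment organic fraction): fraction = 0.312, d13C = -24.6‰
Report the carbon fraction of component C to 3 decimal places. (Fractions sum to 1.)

0.166

Let f_C and f_B be the unknown fractions; fractions sum to 1 so f_C + f_B = 0.425.
Mass balance: Σ fᵢ·δᵢ = δ_bulk ⇒ f_C·(-37.6) + f_B·(0.6) = -26.4 − (-20.326) = -6.074
Substitute f_B = 0.425 − f_C:
f_C·(-37.6 − 0.6) = -6.074 − 0.425×(0.6) = -6.329
f_C = -6.329 / -38.2 = 0.1657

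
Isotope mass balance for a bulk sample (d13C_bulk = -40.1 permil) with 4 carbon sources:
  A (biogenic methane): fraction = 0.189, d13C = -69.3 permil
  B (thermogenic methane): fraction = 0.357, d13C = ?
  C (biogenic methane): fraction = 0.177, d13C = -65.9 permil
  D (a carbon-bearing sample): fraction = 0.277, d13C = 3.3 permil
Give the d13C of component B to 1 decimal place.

Isotope mass balance: δ_bulk = Σ fᵢ·δᵢ.
-40.1 = 0.189×(-69.3) + 0.357×δ_B + 0.177×(-65.9) + 0.277×(3.3)
0.357·δ_B = -40.1 − (-23.848) = -16.252
δ_B = -16.252 / 0.357 = -45.52 permil

-45.5 permil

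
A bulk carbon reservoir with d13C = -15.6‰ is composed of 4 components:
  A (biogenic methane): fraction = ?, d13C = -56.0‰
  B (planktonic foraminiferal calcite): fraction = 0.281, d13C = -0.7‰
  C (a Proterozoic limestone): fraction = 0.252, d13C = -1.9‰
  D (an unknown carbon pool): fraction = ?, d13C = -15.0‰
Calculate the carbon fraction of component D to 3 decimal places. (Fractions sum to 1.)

0.274

Let f_D and f_A be the unknown fractions; fractions sum to 1 so f_D + f_A = 0.467.
Mass balance: Σ fᵢ·δᵢ = δ_bulk ⇒ f_D·(-15.0) + f_A·(-56.0) = -15.6 − (-0.675) = -14.925
Substitute f_A = 0.467 − f_D:
f_D·(-15.0 − -56.0) = -14.925 − 0.467×(-56.0) = 11.228
f_D = 11.228 / 41.0 = 0.2738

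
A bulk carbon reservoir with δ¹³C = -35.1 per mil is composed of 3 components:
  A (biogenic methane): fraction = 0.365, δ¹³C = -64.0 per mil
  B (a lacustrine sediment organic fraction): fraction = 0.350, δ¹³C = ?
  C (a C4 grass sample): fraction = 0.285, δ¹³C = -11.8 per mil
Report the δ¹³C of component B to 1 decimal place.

-23.9 per mil

Isotope mass balance: δ_bulk = Σ fᵢ·δᵢ.
-35.1 = 0.365×(-64.0) + 0.350×δ_B + 0.285×(-11.8)
0.350·δ_B = -35.1 − (-26.723) = -8.377
δ_B = -8.377 / 0.350 = -23.93 per mil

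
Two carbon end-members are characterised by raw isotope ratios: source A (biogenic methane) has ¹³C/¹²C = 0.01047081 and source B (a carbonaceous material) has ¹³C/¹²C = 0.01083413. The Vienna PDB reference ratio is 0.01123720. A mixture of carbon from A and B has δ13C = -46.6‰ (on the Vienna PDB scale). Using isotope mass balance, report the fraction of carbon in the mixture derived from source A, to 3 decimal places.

0.332

δ_A = (0.01047081/0.01123720 − 1)×1000 = (0.931799 − 1)×1000 = -68.201‰
δ_B = (0.01083413/0.01123720 − 1)×1000 = (0.964131 − 1)×1000 = -35.869‰
f_A = (δ_mix − δ_B)/(δ_A − δ_B) = (-46.6 − (-35.869))/(-68.201 − (-35.869))
f_A = -10.731 / -32.332 = 0.3319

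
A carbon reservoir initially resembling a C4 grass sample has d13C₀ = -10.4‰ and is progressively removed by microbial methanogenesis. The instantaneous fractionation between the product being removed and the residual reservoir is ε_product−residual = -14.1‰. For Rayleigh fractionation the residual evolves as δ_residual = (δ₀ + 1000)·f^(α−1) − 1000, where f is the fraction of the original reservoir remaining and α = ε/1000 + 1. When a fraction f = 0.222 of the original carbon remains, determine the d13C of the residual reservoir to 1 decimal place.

10.8‰

Rayleigh residual: δ_res = (δ₀ + 1000)·f^(α−1) − 1000
α = ε/1000 + 1 = 0.98590, so α − 1 = -0.01410
f^(α−1) = 0.222^(-0.01410) = 1.021448
δ_res = (-10.4 + 1000) × 1.021448 − 1000 = 1010.825 − 1000 = 10.83‰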